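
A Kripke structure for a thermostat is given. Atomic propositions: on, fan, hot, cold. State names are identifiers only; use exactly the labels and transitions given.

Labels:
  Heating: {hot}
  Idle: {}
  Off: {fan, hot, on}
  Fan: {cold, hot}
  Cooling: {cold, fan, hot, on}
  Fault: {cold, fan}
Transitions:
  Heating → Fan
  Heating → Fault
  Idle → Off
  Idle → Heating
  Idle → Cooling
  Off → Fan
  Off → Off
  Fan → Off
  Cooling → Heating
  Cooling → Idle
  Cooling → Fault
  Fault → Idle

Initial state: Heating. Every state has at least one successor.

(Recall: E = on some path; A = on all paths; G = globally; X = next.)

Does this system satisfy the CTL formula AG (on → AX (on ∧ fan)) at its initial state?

States satisfying on → AX (on ∧ fan): {Heating, Idle, Fan, Fault}.
States satisfying AG (on → AX (on ∧ fan)): ∅.
Cooling is reachable from Heating and violates on → AX (on ∧ fan), so AG fails at Heating.
Heating ∉ Sat(AG (on → AX (on ∧ fan))).

Does not hold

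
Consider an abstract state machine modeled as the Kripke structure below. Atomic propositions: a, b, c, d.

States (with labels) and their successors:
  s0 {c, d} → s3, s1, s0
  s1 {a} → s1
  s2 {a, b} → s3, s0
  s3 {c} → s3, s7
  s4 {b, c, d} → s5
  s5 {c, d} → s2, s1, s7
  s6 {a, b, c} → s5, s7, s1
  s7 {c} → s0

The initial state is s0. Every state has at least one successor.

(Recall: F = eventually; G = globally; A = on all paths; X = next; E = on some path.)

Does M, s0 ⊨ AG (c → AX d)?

States satisfying c → AX d: {s1, s2, s4, s7}.
States satisfying AG (c → AX d): {s1}.
s0 is reachable from s0 and violates c → AX d, so AG fails at s0.
s0 ∉ Sat(AG (c → AX d)).

Does not hold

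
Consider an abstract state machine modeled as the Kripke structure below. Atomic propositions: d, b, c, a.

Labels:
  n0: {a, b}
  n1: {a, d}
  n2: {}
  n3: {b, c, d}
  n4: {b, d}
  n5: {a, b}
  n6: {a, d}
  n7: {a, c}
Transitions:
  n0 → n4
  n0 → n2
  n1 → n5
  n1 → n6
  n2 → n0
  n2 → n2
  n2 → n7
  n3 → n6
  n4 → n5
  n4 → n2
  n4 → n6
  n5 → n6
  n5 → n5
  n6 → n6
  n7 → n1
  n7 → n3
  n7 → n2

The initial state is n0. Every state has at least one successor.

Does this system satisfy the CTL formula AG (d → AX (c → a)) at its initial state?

States satisfying d → AX (c → a): {n0, n1, n2, n3, n4, n5, n6, n7}.
States satisfying AG (d → AX (c → a)): {n0, n1, n2, n3, n4, n5, n6, n7}.
Every state reachable from n0 satisfies d → AX (c → a).
n0 ∈ Sat(AG (d → AX (c → a))).

Yes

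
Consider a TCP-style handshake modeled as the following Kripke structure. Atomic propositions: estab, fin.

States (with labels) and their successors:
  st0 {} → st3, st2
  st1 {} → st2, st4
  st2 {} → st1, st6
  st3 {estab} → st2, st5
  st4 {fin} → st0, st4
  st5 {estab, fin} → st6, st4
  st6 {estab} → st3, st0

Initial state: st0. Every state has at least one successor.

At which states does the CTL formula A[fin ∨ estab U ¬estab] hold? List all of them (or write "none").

States satisfying fin ∨ estab: {st3, st4, st5, st6}.
States satisfying ¬estab: {st0, st1, st2, st4}.
States satisfying A[fin ∨ estab U ¬estab]: {st0, st1, st2, st4}.

{st0, st1, st2, st4}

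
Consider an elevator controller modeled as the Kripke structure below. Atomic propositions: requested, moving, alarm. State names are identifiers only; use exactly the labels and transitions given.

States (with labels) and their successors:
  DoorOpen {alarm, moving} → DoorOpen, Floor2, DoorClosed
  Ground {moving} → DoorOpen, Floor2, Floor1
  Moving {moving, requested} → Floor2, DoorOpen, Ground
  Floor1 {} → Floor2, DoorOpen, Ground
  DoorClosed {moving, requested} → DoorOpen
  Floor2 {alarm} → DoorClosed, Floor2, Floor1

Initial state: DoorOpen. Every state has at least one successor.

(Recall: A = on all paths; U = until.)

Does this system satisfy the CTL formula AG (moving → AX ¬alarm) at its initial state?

No

States satisfying moving → AX ¬alarm: {Floor1, Floor2}.
States satisfying AG (moving → AX ¬alarm): ∅.
DoorClosed is reachable from DoorOpen and violates moving → AX ¬alarm, so AG fails at DoorOpen.
DoorOpen ∉ Sat(AG (moving → AX ¬alarm)).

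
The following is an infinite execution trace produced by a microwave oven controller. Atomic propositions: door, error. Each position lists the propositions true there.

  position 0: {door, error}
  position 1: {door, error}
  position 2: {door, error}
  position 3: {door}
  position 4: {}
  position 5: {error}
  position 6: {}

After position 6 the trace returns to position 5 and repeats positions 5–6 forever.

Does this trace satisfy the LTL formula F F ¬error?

Holds

F ¬error holds at position 0, which is reachable from 0, so F F ¬error holds.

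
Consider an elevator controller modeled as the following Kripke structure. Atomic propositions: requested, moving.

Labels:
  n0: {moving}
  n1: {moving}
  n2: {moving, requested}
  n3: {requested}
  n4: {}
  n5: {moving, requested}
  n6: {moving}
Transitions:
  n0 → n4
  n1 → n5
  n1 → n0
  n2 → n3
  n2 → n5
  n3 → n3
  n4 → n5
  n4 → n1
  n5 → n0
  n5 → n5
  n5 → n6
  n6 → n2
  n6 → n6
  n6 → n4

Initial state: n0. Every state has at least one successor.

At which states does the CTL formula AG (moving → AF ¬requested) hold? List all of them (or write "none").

States satisfying moving → AF ¬requested: {n0, n1, n3, n4, n6}.
States satisfying AG (moving → AF ¬requested): {n3}.

{n3}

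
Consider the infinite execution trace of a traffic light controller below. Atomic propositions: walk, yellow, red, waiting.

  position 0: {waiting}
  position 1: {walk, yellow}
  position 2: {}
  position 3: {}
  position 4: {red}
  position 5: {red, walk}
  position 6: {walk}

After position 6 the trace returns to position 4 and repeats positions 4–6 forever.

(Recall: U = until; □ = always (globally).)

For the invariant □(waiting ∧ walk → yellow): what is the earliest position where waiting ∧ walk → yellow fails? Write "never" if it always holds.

waiting ∧ walk → yellow holds at every position 0..6, and those are all the positions the trace ever visits, so the invariant □(waiting ∧ walk → yellow) is never violated.

never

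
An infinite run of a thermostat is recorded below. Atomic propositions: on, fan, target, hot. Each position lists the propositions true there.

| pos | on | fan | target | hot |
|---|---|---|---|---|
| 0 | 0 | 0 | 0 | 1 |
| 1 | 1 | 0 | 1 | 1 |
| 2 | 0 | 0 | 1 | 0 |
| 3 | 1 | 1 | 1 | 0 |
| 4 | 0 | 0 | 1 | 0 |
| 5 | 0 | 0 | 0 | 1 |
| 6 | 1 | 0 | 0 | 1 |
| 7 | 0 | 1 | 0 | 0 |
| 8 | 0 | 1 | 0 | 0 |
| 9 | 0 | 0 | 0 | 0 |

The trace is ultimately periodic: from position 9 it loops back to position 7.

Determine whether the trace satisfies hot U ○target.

Walking from position 0: ○target first holds at position 0, and hot holds at every earlier position along the way, so hot U ○target holds.

Holds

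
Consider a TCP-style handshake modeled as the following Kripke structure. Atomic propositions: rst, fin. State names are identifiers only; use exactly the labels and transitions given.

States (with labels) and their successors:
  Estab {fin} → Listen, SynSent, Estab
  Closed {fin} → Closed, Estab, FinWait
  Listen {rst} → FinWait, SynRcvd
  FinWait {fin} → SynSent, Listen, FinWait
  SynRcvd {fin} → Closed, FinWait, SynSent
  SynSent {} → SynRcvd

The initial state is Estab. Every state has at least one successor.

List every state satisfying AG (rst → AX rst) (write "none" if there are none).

States satisfying rst → AX rst: {Estab, Closed, FinWait, SynRcvd, SynSent}.
States satisfying AG (rst → AX rst): ∅.

none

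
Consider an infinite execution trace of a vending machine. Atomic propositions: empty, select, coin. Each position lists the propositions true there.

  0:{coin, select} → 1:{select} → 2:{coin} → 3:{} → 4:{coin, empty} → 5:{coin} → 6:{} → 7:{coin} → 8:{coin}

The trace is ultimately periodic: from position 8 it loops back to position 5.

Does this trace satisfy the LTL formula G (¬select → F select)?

¬select → F select must hold at every position from 0 onward. It fails at position 2, so G (¬select → F select) is false.
Positions where ¬select holds: 2, 3, 4, 5, 6, 7, 8.
Check F select at each: 2→fails, 3→fails, 4→fails, 5→fails, 6→fails, 7→fails, 8→fails.

Does not hold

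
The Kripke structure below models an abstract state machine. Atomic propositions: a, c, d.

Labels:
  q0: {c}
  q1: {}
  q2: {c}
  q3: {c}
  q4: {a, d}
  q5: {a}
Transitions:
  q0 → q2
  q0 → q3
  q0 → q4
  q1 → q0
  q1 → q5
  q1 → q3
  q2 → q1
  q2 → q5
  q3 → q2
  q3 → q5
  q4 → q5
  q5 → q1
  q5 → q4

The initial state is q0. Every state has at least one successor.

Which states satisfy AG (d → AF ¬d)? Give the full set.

States satisfying d → AF ¬d: {q0, q1, q2, q3, q4, q5}.
States satisfying AG (d → AF ¬d): {q0, q1, q2, q3, q4, q5}.

{q0, q1, q2, q3, q4, q5}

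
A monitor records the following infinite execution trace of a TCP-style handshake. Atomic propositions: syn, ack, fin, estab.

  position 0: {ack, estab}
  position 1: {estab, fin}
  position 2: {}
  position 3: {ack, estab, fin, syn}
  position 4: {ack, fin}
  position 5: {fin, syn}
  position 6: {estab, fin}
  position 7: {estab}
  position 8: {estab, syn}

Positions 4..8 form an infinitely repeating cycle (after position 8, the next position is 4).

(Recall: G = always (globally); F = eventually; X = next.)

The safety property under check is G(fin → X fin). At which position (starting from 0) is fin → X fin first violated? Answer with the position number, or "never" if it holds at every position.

1

Check fin → X fin at each position in order: 0 ✓.
At position 1 the labels are {estab, fin} and the next position 2 has {}, so fin → X fin is false there. This is the first violation.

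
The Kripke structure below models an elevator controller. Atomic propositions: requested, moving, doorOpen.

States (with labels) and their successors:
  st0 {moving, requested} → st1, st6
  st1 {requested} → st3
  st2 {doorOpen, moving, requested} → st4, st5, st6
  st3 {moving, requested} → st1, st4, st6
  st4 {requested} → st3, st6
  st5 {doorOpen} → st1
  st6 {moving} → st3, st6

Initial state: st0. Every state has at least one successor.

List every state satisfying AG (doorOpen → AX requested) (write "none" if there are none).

{st0, st1, st3, st4, st5, st6}

States satisfying doorOpen → AX requested: {st0, st1, st3, st4, st5, st6}.
States satisfying AG (doorOpen → AX requested): {st0, st1, st3, st4, st5, st6}.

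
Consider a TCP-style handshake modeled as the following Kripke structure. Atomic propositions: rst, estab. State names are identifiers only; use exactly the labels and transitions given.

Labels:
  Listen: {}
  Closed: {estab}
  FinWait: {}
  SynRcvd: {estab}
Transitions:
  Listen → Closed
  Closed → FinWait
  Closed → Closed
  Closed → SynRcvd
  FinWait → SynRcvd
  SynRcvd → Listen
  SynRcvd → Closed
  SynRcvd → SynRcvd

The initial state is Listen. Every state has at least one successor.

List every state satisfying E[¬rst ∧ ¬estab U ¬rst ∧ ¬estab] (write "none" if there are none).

States satisfying ¬rst ∧ ¬estab: {Listen, FinWait}.
States satisfying E[¬rst ∧ ¬estab U ¬rst ∧ ¬estab]: {Listen, FinWait}.

{Listen, FinWait}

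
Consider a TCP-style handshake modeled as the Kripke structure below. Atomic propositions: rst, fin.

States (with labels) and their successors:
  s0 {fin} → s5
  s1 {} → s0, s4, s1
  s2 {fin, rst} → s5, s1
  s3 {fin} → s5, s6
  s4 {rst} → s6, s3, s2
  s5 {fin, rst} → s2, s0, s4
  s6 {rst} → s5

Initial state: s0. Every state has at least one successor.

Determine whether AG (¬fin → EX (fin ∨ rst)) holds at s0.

Yes

States satisfying ¬fin → EX (fin ∨ rst): {s0, s1, s2, s3, s4, s5, s6}.
States satisfying AG (¬fin → EX (fin ∨ rst)): {s0, s1, s2, s3, s4, s5, s6}.
Every state reachable from s0 satisfies ¬fin → EX (fin ∨ rst).
s0 ∈ Sat(AG (¬fin → EX (fin ∨ rst))).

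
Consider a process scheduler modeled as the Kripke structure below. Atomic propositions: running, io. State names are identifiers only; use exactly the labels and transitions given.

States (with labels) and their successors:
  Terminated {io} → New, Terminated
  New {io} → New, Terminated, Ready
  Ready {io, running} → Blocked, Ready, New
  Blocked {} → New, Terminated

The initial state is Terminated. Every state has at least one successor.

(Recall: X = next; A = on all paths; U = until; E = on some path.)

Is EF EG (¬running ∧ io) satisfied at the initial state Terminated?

States satisfying EG (¬running ∧ io): {Terminated, New}.
States satisfying EF EG (¬running ∧ io): {Terminated, New, Ready, Blocked}.
Some path from Terminated reaches a state where EG (¬running ∧ io) holds.
Terminated ∈ Sat(EF EG (¬running ∧ io)).

Satisfied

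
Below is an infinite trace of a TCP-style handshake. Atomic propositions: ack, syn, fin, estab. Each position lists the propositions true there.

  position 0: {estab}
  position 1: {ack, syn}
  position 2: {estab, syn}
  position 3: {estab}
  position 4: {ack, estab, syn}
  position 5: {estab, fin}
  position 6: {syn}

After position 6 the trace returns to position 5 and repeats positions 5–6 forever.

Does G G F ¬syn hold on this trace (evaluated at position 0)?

G F ¬syn holds at every position 0..6, and those are all positions ever visited, so G G F ¬syn holds.

Yes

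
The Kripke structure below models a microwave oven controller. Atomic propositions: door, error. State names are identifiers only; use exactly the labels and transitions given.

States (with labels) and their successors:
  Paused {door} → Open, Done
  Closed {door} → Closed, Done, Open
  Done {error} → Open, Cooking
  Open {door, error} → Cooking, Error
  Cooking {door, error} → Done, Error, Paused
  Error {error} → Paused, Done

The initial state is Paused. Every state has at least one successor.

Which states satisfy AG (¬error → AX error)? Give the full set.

{Paused, Done, Open, Cooking, Error}

States satisfying ¬error → AX error: {Paused, Done, Open, Cooking, Error}.
States satisfying AG (¬error → AX error): {Paused, Done, Open, Cooking, Error}.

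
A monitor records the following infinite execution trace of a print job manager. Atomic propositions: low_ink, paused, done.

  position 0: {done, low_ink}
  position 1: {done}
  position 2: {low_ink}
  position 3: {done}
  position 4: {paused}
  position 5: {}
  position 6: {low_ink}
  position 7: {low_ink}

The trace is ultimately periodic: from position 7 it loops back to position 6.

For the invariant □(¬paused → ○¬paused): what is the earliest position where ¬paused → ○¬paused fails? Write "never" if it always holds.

Check ¬paused → ○¬paused at each position in order: 0 ✓, 1 ✓, 2 ✓.
At position 3 the labels are {done} and the next position 4 has {paused}, so ¬paused → ○¬paused is false there. This is the first violation.

3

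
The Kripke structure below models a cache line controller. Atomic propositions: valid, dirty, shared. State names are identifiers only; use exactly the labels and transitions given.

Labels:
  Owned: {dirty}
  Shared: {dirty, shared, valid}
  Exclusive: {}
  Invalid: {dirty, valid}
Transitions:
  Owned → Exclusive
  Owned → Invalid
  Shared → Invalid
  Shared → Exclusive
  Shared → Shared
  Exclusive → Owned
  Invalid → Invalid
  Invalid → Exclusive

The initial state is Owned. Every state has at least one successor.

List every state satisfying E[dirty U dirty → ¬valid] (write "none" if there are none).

{Owned, Shared, Exclusive, Invalid}

States satisfying dirty: {Owned, Shared, Invalid}.
States satisfying dirty → ¬valid: {Owned, Exclusive}.
States satisfying E[dirty U dirty → ¬valid]: {Owned, Shared, Exclusive, Invalid}.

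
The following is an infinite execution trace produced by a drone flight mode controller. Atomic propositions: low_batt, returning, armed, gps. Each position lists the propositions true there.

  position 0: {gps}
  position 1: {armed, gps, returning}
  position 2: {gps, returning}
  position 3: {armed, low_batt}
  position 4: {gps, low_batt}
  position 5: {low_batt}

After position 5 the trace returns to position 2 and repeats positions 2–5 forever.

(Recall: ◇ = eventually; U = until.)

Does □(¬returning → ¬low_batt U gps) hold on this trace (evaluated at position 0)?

¬returning → ¬low_batt U gps must hold at every position from 0 onward. It fails at position 3, so □(¬returning → ¬low_batt U gps) is false.
Positions where ¬returning holds: 0, 3, 4, 5.
Check ¬low_batt U gps at each: 0→ok, 3→fails, 4→ok, 5→fails.

No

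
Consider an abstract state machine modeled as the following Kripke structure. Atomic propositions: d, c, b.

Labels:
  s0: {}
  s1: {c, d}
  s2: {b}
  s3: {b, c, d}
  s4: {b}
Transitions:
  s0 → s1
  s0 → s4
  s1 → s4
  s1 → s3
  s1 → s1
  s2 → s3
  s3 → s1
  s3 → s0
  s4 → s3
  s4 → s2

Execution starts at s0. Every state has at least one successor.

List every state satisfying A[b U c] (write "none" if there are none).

{s1, s2, s3, s4}

States satisfying b: {s2, s3, s4}.
States satisfying c: {s1, s3}.
States satisfying A[b U c]: {s1, s2, s3, s4}.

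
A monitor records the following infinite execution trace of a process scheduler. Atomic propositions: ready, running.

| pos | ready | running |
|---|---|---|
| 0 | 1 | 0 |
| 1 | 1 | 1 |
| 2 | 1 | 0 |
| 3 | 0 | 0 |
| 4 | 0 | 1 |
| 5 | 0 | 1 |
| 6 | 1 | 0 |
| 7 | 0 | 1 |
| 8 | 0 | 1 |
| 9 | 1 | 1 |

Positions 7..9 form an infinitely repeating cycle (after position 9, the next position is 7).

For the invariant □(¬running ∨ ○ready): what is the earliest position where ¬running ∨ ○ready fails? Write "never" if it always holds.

Check ¬running ∨ ○ready at each position in order: 0 ✓, 1 ✓, 2 ✓, 3 ✓.
At position 4 the labels are {running} and the next position 5 has {running}, so ¬running ∨ ○ready is false there. This is the first violation.

4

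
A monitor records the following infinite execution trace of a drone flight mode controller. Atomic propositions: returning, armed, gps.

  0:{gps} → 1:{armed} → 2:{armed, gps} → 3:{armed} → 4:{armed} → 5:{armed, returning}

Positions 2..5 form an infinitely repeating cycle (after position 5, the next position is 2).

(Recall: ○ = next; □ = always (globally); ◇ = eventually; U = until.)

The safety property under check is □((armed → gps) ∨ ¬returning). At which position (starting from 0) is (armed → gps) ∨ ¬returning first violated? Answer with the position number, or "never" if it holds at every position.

5

Check (armed → gps) ∨ ¬returning at each position in order: 0 ✓, 1 ✓, 2 ✓, 3 ✓, 4 ✓.
At position 5 the labels are {armed, returning}, so (armed → gps) ∨ ¬returning is false there. This is the first violation.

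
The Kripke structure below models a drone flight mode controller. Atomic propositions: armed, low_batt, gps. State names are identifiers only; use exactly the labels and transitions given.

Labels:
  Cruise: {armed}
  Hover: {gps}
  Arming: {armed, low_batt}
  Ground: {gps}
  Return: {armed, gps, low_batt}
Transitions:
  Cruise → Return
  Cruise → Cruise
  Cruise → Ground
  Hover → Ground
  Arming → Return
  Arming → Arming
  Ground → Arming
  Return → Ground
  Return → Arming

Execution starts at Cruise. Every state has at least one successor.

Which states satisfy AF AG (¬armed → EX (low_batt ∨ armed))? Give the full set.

{Cruise, Hover, Arming, Ground, Return}

States satisfying AG (¬armed → EX (low_batt ∨ armed)): {Cruise, Arming, Ground, Return}.
States satisfying AF AG (¬armed → EX (low_batt ∨ armed)): {Cruise, Hover, Arming, Ground, Return}.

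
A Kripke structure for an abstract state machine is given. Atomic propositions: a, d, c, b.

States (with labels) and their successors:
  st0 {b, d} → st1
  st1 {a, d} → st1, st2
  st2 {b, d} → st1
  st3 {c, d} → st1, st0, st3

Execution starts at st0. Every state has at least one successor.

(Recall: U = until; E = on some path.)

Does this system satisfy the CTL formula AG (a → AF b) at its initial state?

States satisfying a → AF b: {st0, st2, st3}.
States satisfying AG (a → AF b): ∅.
st1 is reachable from st0 and violates a → AF b, so AG fails at st0.
st0 ∉ Sat(AG (a → AF b)).

Violated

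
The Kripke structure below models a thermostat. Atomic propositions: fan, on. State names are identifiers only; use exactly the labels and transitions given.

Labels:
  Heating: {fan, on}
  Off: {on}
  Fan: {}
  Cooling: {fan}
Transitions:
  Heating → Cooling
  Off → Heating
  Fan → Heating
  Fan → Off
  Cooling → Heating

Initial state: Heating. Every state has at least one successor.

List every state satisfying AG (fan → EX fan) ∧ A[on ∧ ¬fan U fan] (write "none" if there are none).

States satisfying fan → EX fan: {Heating, Off, Fan, Cooling}.
States satisfying AG (fan → EX fan): {Heating, Off, Fan, Cooling}.
States satisfying on ∧ ¬fan: {Off}.
States satisfying fan: {Heating, Cooling}.
States satisfying A[on ∧ ¬fan U fan]: {Heating, Off, Cooling}.
States satisfying AG (fan → EX fan) ∧ A[on ∧ ¬fan U fan]: {Heating, Off, Cooling}.

{Heating, Off, Cooling}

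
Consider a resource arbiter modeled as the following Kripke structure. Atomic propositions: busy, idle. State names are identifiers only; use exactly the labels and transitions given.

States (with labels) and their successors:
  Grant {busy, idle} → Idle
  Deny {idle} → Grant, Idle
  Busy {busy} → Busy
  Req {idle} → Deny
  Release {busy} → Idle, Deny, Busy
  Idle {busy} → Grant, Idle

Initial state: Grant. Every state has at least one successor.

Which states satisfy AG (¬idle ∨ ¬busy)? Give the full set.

States satisfying ¬idle ∨ ¬busy: {Deny, Busy, Req, Release, Idle}.
States satisfying AG (¬idle ∨ ¬busy): {Busy}.

{Busy}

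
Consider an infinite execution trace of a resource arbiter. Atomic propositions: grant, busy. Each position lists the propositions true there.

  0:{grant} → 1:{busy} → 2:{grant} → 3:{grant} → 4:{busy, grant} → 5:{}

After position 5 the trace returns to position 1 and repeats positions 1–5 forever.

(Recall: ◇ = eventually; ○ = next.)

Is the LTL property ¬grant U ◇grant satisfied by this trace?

Walking from position 0: ◇grant first holds at position 0, and ¬grant holds at every earlier position along the way, so ¬grant U ◇grant holds.

Yes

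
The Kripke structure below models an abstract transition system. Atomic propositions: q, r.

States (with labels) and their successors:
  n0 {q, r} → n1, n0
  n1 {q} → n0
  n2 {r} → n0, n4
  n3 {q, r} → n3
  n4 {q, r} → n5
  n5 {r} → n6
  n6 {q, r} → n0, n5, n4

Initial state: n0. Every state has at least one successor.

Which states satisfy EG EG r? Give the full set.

{n0, n2, n3, n4, n5, n6}

States satisfying EG r: {n0, n2, n3, n4, n5, n6}.
States satisfying EG EG r: {n0, n2, n3, n4, n5, n6}.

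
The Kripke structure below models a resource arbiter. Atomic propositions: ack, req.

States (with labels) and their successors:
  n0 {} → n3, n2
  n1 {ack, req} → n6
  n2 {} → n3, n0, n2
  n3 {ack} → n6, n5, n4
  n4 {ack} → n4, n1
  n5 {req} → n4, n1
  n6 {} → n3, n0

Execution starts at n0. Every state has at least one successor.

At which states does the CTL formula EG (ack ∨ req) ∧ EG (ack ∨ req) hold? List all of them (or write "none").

{n3, n4, n5}

States satisfying ack ∨ req: {n1, n3, n4, n5}.
States satisfying EG (ack ∨ req): {n3, n4, n5}.
States satisfying EG (ack ∨ req) ∧ EG (ack ∨ req): {n3, n4, n5}.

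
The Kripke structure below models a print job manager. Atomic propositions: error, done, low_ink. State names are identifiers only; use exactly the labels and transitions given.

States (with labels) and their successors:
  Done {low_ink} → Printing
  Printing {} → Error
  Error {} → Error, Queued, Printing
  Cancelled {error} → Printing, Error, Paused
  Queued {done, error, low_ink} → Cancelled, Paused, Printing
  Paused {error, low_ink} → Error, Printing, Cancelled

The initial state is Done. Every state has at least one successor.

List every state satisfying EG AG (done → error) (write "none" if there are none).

States satisfying AG (done → error): {Done, Printing, Error, Cancelled, Queued, Paused}.
States satisfying EG AG (done → error): {Done, Printing, Error, Cancelled, Queued, Paused}.

{Done, Printing, Error, Cancelled, Queued, Paused}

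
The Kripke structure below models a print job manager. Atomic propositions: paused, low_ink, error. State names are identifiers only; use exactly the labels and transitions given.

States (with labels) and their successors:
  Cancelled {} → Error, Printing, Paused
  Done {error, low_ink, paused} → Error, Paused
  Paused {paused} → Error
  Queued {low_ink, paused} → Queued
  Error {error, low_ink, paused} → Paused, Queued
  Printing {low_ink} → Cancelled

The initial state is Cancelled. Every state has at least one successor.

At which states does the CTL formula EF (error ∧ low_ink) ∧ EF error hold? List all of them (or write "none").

{Cancelled, Done, Paused, Error, Printing}

States satisfying error ∧ low_ink: {Done, Error}.
States satisfying EF (error ∧ low_ink): {Cancelled, Done, Paused, Error, Printing}.
States satisfying error: {Done, Error}.
States satisfying EF error: {Cancelled, Done, Paused, Error, Printing}.
States satisfying EF (error ∧ low_ink) ∧ EF error: {Cancelled, Done, Paused, Error, Printing}.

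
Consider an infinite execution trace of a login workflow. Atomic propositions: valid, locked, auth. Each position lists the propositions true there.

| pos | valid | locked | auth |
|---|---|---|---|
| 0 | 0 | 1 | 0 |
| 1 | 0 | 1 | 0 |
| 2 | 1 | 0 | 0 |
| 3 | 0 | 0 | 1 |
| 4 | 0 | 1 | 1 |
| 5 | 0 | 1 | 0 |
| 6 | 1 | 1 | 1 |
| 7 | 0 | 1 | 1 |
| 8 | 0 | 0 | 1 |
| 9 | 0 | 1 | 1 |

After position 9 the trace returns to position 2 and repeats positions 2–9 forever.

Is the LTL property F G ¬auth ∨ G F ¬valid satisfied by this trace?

Yes

G ¬auth is false at every position 0..9, so it never becomes true and F G ¬auth fails.
F ¬valid holds at every position 0..9, and those are all positions ever visited, so G F ¬valid holds.
At position 0: F G ¬auth is false; G F ¬valid is true; so F G ¬auth ∨ G F ¬valid is true.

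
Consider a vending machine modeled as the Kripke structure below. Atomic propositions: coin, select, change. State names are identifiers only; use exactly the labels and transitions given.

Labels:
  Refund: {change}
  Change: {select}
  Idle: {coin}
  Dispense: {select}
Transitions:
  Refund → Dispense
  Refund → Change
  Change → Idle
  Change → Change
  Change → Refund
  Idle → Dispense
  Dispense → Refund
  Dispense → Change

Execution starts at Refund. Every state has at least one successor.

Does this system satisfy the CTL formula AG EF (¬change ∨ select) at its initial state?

Satisfied

States satisfying EF (¬change ∨ select): {Refund, Change, Idle, Dispense}.
States satisfying AG EF (¬change ∨ select): {Refund, Change, Idle, Dispense}.
Every state reachable from Refund satisfies EF (¬change ∨ select).
Refund ∈ Sat(AG EF (¬change ∨ select)).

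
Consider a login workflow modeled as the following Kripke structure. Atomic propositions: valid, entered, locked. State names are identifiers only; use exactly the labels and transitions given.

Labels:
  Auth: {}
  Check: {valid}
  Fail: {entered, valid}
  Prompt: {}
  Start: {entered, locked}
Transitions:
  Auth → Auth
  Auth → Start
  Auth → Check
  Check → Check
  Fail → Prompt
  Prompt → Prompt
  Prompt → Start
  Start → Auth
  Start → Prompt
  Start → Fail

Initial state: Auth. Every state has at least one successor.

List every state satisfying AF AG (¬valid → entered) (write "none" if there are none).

States satisfying AG (¬valid → entered): {Check}.
States satisfying AF AG (¬valid → entered): {Check}.

{Check}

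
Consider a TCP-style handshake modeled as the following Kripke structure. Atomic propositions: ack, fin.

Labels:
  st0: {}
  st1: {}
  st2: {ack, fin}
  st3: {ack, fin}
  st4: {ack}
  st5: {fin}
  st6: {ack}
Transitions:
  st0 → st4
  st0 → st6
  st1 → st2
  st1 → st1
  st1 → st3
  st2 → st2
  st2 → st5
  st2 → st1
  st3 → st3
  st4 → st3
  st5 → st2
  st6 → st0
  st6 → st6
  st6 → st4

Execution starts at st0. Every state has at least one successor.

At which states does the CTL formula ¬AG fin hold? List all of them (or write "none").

{st0, st1, st2, st4, st5, st6}

States satisfying fin: {st2, st3, st5}.
States satisfying AG fin: {st3}.
States satisfying ¬AG fin: {st0, st1, st2, st4, st5, st6}.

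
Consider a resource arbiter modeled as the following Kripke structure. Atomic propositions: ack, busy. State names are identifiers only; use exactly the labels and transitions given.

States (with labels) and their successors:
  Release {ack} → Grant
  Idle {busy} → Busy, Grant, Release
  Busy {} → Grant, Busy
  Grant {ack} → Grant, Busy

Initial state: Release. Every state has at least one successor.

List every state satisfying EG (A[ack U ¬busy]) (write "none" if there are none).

States satisfying A[ack U ¬busy]: {Release, Busy, Grant}.
States satisfying EG (A[ack U ¬busy]): {Release, Busy, Grant}.

{Release, Busy, Grant}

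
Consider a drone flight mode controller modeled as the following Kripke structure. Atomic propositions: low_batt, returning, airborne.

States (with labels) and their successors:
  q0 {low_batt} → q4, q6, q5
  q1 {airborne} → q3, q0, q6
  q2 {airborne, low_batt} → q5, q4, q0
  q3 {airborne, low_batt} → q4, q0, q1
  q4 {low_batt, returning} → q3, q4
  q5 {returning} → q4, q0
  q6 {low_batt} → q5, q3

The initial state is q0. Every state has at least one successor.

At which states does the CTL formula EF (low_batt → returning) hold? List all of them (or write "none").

States satisfying low_batt → returning: {q1, q4, q5}.
States satisfying EF (low_batt → returning): {q0, q1, q2, q3, q4, q5, q6}.

{q0, q1, q2, q3, q4, q5, q6}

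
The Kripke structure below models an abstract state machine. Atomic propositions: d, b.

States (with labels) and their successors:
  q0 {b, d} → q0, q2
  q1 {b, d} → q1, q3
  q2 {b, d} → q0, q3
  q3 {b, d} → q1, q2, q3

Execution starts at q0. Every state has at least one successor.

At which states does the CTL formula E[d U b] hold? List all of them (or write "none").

States satisfying d: {q0, q1, q2, q3}.
States satisfying b: {q0, q1, q2, q3}.
States satisfying E[d U b]: {q0, q1, q2, q3}.

{q0, q1, q2, q3}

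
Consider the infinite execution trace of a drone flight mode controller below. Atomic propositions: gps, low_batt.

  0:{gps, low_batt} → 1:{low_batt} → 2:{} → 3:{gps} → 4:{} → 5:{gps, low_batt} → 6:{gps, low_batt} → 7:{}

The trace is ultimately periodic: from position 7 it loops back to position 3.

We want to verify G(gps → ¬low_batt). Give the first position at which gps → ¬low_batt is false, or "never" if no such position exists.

At position 0 the labels are {gps, low_batt}, so gps → ¬low_batt is false there. This is the first violation.

0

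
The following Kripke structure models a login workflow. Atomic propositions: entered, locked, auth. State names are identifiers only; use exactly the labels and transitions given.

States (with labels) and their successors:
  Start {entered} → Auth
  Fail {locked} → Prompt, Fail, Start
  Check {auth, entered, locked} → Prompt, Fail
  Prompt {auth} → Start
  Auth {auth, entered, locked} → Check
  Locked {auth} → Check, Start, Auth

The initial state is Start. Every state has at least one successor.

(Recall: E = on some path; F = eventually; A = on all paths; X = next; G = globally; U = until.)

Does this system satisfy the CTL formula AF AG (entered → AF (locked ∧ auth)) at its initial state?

Satisfied

States satisfying AG (entered → AF (locked ∧ auth)): {Start, Fail, Check, Prompt, Auth, Locked}.
States satisfying AF AG (entered → AF (locked ∧ auth)): {Start, Fail, Check, Prompt, Auth, Locked}.
Start ∈ Sat(AF AG (entered → AF (locked ∧ auth))).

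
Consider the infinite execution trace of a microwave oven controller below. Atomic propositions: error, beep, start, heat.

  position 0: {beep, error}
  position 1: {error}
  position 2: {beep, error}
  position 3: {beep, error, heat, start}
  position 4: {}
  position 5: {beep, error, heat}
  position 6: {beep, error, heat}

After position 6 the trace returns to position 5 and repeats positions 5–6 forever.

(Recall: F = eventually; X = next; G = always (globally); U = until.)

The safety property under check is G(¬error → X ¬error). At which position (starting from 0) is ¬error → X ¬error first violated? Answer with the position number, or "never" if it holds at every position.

4

Check ¬error → X ¬error at each position in order: 0 ✓, 1 ✓, 2 ✓, 3 ✓.
At position 4 the labels are {} and the next position 5 has {beep, error, heat}, so ¬error → X ¬error is false there. This is the first violation.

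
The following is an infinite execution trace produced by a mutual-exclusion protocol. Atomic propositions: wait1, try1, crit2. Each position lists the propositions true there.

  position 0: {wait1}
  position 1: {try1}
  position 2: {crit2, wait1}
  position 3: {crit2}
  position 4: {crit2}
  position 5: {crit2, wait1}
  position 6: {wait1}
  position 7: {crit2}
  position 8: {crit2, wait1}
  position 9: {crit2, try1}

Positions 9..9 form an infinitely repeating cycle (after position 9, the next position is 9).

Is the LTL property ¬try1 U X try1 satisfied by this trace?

Walking from position 0: X try1 first holds at position 0, and ¬try1 holds at every earlier position along the way, so ¬try1 U X try1 holds.

Holds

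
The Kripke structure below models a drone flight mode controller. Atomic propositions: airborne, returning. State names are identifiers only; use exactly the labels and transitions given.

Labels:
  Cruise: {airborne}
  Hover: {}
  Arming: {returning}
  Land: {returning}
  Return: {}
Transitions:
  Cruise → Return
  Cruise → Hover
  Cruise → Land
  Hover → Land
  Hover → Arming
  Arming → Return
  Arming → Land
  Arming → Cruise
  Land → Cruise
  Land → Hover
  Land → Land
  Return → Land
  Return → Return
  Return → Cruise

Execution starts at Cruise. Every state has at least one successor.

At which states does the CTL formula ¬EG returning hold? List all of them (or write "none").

States satisfying returning: {Arming, Land}.
States satisfying EG returning: {Arming, Land}.
States satisfying ¬EG returning: {Cruise, Hover, Return}.

{Cruise, Hover, Return}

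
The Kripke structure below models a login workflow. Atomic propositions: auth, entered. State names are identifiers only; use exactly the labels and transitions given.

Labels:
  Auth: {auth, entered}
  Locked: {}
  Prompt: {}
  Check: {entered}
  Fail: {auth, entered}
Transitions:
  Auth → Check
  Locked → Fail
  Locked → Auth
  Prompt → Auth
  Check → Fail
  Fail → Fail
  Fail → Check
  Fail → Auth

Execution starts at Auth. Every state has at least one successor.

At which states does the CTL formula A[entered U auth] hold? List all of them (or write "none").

{Auth, Check, Fail}

States satisfying entered: {Auth, Check, Fail}.
States satisfying auth: {Auth, Fail}.
States satisfying A[entered U auth]: {Auth, Check, Fail}.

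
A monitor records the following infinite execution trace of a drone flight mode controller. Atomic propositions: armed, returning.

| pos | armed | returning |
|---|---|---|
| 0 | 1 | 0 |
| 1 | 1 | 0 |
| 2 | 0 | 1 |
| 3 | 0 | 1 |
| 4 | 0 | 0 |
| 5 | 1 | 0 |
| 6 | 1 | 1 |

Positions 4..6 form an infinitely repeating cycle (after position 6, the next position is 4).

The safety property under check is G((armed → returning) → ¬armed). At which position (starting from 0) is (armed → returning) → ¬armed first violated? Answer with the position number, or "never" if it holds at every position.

6

Check (armed → returning) → ¬armed at each position in order: 0 ✓, 1 ✓, 2 ✓, 3 ✓, 4 ✓, 5 ✓.
At position 6 the labels are {armed, returning}, so (armed → returning) → ¬armed is false there. This is the first violation.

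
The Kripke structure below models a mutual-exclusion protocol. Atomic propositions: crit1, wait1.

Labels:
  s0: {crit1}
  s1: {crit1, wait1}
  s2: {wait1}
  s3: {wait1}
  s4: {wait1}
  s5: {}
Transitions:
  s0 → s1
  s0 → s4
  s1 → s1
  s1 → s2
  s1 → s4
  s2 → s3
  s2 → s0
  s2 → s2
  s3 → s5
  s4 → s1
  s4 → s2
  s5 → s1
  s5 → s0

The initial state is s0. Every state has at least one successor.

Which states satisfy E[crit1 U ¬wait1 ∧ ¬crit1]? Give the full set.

States satisfying crit1: {s0, s1}.
States satisfying ¬wait1 ∧ ¬crit1: {s5}.
States satisfying E[crit1 U ¬wait1 ∧ ¬crit1]: {s5}.

{s5}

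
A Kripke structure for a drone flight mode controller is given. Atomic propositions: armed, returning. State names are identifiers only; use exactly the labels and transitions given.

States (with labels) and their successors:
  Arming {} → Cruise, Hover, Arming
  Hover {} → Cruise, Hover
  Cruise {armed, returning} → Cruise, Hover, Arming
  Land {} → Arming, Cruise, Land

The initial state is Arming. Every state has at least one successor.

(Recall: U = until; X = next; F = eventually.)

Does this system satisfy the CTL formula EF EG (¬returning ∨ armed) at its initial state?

States satisfying EG (¬returning ∨ armed): {Arming, Hover, Cruise, Land}.
States satisfying EF EG (¬returning ∨ armed): {Arming, Hover, Cruise, Land}.
Some path from Arming reaches a state where EG (¬returning ∨ armed) holds.
Arming ∈ Sat(EF EG (¬returning ∨ armed)).

Yes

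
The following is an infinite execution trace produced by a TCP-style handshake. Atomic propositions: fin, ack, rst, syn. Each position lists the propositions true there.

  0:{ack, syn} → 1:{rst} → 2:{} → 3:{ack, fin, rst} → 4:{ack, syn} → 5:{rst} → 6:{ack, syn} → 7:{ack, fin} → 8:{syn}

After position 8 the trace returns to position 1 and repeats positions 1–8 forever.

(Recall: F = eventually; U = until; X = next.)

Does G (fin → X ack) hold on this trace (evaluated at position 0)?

No

fin → X ack must hold at every position from 0 onward. It fails at position 7, so G (fin → X ack) is false.
Positions where fin holds: 3, 7.
Check X ack at each: 3→ok, 7→fails.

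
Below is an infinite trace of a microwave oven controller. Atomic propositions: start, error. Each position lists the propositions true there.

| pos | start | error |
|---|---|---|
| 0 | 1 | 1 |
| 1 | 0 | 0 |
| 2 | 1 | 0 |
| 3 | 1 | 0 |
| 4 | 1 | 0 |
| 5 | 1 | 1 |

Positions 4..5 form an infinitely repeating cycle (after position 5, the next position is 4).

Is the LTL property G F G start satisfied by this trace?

F G start holds at every position 0..5, and those are all positions ever visited, so G F G start holds.

Yes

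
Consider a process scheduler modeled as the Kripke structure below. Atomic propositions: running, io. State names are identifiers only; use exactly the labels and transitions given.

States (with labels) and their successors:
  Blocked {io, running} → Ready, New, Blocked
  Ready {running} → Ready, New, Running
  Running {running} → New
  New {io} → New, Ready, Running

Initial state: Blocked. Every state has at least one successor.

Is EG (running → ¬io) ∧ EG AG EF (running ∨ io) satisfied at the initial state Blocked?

States satisfying running → ¬io: {Ready, Running, New}.
States satisfying EG (running → ¬io): {Ready, Running, New}.
States satisfying AG EF (running ∨ io): {Blocked, Ready, Running, New}.
States satisfying EG AG EF (running ∨ io): {Blocked, Ready, Running, New}.
States satisfying EG (running → ¬io) ∧ EG AG EF (running ∨ io): {Ready, Running, New}.
Blocked ∉ Sat(EG (running → ¬io) ∧ EG AG EF (running ∨ io)).

No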